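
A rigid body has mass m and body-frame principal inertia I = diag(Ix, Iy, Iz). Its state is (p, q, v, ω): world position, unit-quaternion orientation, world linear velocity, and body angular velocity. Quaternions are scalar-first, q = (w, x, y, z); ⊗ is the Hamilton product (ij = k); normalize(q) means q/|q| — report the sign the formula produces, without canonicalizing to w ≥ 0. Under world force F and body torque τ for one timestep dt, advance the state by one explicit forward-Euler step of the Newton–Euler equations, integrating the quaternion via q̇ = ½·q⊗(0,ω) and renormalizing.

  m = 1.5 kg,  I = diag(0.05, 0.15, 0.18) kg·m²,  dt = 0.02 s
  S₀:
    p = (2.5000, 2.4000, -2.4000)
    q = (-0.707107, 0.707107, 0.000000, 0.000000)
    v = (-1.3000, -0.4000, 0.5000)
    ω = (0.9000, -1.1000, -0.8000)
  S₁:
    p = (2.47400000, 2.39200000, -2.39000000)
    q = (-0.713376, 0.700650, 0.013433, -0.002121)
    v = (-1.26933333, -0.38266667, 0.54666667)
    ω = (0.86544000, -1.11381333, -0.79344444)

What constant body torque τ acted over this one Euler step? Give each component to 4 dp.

τ = (-0.0600, -0.0100, -0.0400)

Δω = ω₁−ω₀ = (-0.03456000, -0.01381333, 0.00655556)
precession coupling = (0.0264, 0.0936, -0.0990)
applied torque τ = (-0.0600, -0.0100, -0.0400)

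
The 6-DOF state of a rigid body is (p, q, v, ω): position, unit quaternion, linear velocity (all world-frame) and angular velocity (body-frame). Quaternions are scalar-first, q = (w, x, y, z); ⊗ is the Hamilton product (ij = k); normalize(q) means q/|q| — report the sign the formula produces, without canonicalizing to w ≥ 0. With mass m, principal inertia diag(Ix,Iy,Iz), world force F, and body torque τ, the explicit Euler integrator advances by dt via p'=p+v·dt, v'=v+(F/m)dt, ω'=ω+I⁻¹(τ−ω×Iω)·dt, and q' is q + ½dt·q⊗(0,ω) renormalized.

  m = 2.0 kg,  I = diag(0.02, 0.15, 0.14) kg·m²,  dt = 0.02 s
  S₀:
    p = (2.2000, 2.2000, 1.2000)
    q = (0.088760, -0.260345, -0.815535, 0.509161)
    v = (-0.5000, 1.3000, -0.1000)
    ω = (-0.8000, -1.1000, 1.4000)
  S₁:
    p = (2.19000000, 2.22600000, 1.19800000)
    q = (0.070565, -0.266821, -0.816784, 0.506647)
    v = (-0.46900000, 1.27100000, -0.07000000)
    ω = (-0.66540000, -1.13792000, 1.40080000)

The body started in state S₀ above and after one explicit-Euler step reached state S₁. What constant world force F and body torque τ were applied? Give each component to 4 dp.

F = (3.1000, -2.9000, 3.0000)
τ = (0.1500, -0.1500, 0.1200)

ω₁ − ω₀ = (0.13460000, -0.03792000, 0.00080000)
precession coupling = (0.0154, 0.1344, 0.1144)
applied torque τ = (0.1500, -0.1500, 0.1200)
velocity change Δv = (0.03100000, -0.02900000, 0.03000000)
F = m·Δv/dt = (3.1000, -2.9000, 3.0000)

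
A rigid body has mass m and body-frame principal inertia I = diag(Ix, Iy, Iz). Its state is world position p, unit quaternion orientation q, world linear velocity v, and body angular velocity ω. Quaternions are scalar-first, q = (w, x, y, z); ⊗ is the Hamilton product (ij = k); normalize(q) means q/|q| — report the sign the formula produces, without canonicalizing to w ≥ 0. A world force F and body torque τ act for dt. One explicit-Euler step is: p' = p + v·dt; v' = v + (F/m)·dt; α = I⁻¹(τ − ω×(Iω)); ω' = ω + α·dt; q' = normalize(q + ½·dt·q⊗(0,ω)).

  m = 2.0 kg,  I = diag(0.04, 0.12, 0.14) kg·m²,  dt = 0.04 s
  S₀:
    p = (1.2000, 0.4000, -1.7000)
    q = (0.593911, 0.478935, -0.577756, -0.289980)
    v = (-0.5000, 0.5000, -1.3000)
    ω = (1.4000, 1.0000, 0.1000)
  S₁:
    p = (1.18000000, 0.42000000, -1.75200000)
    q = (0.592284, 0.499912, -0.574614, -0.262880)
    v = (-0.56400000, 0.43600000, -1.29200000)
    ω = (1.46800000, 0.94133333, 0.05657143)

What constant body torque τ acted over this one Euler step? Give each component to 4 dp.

τ = (0.0700, -0.1900, -0.0400)

rate change Δω = (0.06800000, -0.05866667, -0.04342857)
applied torque τ = (0.0700, -0.1900, -0.0400)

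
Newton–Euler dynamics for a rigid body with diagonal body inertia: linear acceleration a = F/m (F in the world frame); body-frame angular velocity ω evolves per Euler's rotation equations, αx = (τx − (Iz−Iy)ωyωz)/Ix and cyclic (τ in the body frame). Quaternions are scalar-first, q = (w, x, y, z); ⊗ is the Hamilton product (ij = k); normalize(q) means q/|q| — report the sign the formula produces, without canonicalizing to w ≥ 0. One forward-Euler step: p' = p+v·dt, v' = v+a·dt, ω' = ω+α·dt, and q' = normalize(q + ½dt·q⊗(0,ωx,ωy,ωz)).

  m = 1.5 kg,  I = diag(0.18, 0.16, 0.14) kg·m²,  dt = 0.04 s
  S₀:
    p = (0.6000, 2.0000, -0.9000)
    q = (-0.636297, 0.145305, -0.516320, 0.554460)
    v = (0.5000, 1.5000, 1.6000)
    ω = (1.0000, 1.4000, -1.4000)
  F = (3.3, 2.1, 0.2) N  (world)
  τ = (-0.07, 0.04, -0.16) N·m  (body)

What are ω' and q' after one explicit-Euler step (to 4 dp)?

ω' = (0.9757, 1.4240, -1.4377)
q' = (-0.6086, 0.1314, -0.5185, 0.5861)

gyro term ω×Iω = (0.0392, -0.0560, -0.0280)
α = I⁻¹(τ − ω×Iω) = (-0.6067, 0.6000, -0.9429)
ω + α·dt = (0.9757, 1.4240, -1.4377)
Hamilton product q⊗(0,ω) = (1.3537870, -0.6896930, -0.1329288, 1.6105628)
q' = normalize(q + ½dt·q⊗(0,ω)) = (-0.6086, 0.1314, -0.5185, 0.5861)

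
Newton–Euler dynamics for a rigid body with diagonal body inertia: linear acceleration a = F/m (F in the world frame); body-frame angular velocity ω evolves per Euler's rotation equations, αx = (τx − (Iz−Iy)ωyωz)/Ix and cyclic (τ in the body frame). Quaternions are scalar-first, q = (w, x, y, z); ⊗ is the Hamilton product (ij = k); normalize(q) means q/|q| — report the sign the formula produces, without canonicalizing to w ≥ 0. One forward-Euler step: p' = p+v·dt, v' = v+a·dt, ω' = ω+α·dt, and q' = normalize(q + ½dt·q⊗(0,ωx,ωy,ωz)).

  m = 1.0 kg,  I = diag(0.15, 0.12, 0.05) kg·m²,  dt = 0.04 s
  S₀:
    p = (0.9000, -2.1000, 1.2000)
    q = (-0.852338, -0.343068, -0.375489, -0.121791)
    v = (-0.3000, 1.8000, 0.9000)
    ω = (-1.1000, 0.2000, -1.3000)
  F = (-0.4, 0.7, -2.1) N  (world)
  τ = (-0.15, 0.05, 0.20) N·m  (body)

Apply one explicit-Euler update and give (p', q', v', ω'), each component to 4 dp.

p' = (0.8880, -2.0280, 1.2360)
q' = (-0.8610, -0.3139, -0.3849, -0.1092)
v' = (-0.3160, 1.8280, 0.8160)
ω' = (-1.1449, 0.1690, -1.1453)

p + v·dt = (0.8880, -2.0280, 1.2360)
v + (F/m)dt = (-0.3160, 1.8280, 0.8160)
gyro term ω×Iω = (0.0182, 0.1430, 0.0066)
angular accel α = (-1.1213, -0.7750, 3.8680)
ω' = ω + α·dt = (-1.1449, 0.1690, -1.1453)
q⊗(0,ω) = (-0.4606053, 1.4500657, -0.4824859, 0.6263879)
q + ½dt·q⊗(0,ω), renormalized = (-0.8610, -0.3139, -0.3849, -0.1092)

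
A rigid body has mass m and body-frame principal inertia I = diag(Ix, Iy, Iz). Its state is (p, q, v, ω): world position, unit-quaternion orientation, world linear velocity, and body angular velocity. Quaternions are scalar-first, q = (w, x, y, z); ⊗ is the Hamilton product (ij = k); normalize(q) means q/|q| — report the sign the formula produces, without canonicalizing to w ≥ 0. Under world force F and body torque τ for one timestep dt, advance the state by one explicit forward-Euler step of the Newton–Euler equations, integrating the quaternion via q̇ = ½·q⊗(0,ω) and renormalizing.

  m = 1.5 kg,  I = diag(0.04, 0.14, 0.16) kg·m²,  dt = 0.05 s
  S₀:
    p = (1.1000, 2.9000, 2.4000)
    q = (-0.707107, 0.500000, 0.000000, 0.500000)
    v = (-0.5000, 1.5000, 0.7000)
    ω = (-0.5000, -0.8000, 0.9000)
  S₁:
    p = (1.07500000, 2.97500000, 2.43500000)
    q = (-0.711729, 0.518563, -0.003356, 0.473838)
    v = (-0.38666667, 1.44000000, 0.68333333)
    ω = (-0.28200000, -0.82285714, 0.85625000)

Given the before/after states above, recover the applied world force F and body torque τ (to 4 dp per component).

ω₁ − ω₀ = (0.21800000, -0.02285714, -0.04375000)
I·α + gyro = (0.1600, -0.0100, -0.1000)
Δv = v₁−v₀ = (0.11333333, -0.06000000, -0.01666667)
m·(v₁−v₀)/dt = (3.4000, -1.8000, -0.5000)

F = (3.4000, -1.8000, -0.5000)
τ = (0.1600, -0.0100, -0.1000)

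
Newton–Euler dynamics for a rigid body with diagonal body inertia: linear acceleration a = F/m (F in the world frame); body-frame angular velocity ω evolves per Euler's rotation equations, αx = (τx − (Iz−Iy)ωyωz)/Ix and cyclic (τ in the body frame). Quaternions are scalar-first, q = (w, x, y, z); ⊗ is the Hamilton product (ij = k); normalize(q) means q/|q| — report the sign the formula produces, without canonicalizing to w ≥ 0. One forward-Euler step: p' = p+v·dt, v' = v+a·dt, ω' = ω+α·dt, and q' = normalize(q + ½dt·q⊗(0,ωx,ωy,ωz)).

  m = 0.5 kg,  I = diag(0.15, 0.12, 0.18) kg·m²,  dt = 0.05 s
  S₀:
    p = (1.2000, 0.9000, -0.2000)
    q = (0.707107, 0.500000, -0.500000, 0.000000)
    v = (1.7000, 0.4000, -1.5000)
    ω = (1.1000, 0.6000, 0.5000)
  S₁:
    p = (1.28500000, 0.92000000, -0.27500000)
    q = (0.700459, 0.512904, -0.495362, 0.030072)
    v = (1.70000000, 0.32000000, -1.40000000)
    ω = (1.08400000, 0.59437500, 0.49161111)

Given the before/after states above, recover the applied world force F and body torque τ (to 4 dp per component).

F = (0.0000, -0.8000, 1.0000)
τ = (-0.0300, -0.0300, -0.0500)

rate change Δω = (-0.01600000, -0.00562500, -0.00838889)
precession coupling = (0.0180, -0.0165, -0.0198)
τ = I·(Δω/dt) + ω₀×(Iω₀) = (-0.0300, -0.0300, -0.0500)
Δv = v₁−v₀ = (0.00000000, -0.08000000, 0.10000000)
m·(v₁−v₀)/dt = (0.0000, -0.8000, 1.0000)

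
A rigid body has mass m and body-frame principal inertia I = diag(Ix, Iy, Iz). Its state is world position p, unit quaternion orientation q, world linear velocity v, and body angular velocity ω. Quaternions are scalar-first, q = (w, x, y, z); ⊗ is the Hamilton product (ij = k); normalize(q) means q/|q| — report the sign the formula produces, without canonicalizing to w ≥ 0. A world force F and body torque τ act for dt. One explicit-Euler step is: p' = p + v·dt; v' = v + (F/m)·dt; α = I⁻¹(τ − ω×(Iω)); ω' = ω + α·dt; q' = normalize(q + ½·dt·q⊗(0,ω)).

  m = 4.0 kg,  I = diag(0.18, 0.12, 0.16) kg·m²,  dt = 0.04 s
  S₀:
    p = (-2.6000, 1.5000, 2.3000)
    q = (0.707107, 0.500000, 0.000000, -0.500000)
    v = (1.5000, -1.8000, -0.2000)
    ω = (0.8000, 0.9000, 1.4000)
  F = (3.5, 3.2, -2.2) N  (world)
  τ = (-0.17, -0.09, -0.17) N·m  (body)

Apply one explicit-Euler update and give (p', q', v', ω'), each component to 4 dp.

precession coupling ω×(Iω) = (0.0504, 0.0224, -0.0432)
(τ − ω×Iω)/I = (-1.2244, -0.9367, -0.7925)
new body rate ω' = (0.7510, 0.8625, 1.3683)
q⊗(0,ω) = (0.3000000, 1.0156856, -0.4636037, 1.4399498)
q' = normalize(q + ½dt·q⊗(0,ω)) = (0.7126, 0.5200, -0.0093, -0.4709)
a = (0.8750, 0.8000, -0.5500)
p + v·dt = (-2.5400, 1.4280, 2.2920)
new velocity v' = (1.5350, -1.7680, -0.2220)

p' = (-2.5400, 1.4280, 2.2920)
q' = (0.7126, 0.5200, -0.0093, -0.4709)
v' = (1.5350, -1.7680, -0.2220)
ω' = (0.7510, 0.8625, 1.3683)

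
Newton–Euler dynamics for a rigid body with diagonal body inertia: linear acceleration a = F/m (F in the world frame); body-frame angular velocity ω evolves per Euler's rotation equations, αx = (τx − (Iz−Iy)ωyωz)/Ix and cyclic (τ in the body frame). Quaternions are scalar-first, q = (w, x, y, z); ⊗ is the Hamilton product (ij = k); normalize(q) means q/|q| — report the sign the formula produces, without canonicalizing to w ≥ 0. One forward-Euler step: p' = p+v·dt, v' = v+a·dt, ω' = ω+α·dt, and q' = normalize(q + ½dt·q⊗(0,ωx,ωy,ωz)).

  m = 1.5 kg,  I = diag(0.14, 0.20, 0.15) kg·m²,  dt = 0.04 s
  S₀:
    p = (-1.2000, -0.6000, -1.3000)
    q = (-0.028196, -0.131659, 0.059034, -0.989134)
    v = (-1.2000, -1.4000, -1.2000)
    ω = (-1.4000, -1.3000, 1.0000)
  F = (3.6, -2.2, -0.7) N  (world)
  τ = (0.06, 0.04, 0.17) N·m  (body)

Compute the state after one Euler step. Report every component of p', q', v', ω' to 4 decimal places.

p' = (-1.2480, -0.6560, -1.3480)
q' = (-0.0106, -0.1553, 0.0900, -0.9837)
v' = (-1.1040, -1.4587, -1.2187)
ω' = (-1.4014, -1.2948, 1.0162)

precession coupling ω×(Iω) = (0.0650, 0.0140, 0.1092)
angular accel α = (-0.0357, 0.1300, 0.4053)
ω + α·dt = (-1.4014, -1.2948, 1.0162)
q⊗(0,ω) = (0.8815556, -1.1873658, 1.5531014, 0.2256083)
q' = normalize(q + ½dt·q⊗(0,ω)) = (-0.0106, -0.1553, 0.0900, -0.9837)
p' = p + v·dt = (-1.2480, -0.6560, -1.3480)
v + (F/m)dt = (-1.1040, -1.4587, -1.2187)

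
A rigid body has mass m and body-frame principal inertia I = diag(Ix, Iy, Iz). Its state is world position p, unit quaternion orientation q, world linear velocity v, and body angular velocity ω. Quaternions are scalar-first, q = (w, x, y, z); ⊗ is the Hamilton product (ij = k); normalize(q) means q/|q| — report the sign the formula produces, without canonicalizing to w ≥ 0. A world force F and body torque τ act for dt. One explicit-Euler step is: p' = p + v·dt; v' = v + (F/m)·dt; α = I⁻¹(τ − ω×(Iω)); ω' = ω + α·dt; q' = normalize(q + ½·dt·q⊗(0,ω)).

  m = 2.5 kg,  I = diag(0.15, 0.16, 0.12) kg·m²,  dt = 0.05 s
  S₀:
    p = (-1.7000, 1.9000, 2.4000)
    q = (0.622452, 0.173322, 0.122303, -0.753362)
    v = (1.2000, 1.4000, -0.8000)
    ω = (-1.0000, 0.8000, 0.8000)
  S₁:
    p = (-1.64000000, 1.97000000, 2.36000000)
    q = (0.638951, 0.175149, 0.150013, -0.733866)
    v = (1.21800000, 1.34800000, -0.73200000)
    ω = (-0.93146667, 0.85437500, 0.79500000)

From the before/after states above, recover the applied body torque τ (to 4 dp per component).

τ = (0.1800, 0.1500, -0.0200)

ω₁ − ω₀ = (0.06853333, 0.05437500, -0.00500000)
I·α + gyro = (0.1800, 0.1500, -0.0200)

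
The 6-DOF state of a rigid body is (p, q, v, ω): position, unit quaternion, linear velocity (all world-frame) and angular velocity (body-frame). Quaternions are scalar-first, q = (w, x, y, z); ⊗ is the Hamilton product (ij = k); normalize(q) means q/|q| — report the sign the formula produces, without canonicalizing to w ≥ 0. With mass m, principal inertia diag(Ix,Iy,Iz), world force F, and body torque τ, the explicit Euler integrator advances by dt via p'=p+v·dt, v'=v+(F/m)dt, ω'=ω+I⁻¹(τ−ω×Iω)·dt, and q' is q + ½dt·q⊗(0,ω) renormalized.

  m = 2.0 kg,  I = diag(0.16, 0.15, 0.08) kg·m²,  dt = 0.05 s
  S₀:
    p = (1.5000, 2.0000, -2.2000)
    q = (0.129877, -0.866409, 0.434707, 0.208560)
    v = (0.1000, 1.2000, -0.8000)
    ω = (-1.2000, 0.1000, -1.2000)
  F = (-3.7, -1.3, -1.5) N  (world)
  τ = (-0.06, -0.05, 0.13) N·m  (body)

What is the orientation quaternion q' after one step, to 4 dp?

q' = (0.1090, -0.8831, 0.4024, 0.2153)

Hamilton product q⊗(0,ω) = (-0.8328895, -0.6983568, -1.2769751, 0.2791551)
q + ½dt·q⊗(0,ω), renormalized = (0.1090, -0.8831, 0.4024, 0.2153)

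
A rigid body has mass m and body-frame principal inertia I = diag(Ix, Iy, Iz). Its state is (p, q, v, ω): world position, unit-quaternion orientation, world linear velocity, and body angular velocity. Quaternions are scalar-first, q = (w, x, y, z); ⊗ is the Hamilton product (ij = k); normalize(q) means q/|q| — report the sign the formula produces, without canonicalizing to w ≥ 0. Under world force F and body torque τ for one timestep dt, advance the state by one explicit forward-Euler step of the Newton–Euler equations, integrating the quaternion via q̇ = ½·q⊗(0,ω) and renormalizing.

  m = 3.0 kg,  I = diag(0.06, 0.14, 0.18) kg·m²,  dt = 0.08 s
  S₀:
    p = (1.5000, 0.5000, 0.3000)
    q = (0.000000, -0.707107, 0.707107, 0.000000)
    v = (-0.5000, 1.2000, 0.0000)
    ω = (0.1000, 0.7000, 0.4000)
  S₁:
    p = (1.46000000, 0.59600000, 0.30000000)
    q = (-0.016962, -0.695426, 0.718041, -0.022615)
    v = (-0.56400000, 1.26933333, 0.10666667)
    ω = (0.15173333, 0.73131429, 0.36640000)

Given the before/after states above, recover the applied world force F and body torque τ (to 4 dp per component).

rate change Δω = (0.05173333, 0.03131429, -0.03360000)
ω₀×(Iω₀) = (0.0112, -0.0048, 0.0056)
I·α + gyro = (0.0500, 0.0500, -0.0700)
Δv = v₁−v₀ = (-0.06400000, 0.06933333, 0.10666667)
F = m·Δv/dt = (-2.4000, 2.6000, 4.0000)

F = (-2.4000, 2.6000, 4.0000)
τ = (0.0500, 0.0500, -0.0700)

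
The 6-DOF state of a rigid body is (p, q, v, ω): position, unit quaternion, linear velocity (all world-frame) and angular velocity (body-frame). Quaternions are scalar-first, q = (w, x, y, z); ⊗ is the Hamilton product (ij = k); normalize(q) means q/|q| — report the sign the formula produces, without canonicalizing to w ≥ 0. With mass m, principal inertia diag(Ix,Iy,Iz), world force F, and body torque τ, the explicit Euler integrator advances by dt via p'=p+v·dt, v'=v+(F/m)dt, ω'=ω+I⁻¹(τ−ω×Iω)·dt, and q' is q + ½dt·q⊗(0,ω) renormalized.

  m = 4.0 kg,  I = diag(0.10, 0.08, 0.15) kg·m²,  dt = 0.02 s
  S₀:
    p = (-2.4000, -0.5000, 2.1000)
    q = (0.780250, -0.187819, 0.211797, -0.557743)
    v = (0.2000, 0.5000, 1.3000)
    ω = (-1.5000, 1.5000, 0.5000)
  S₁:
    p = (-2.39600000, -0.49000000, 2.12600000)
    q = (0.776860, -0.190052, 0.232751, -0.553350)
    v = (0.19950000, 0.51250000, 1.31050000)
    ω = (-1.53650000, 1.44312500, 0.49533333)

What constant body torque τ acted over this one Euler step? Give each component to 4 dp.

τ = (-0.1300, -0.1900, 0.0100)

Δω = ω₁−ω₀ = (-0.03650000, -0.05687500, -0.00466667)
precession coupling = (0.0525, 0.0375, 0.0450)
applied torque τ = (-0.1300, -0.1900, 0.0100)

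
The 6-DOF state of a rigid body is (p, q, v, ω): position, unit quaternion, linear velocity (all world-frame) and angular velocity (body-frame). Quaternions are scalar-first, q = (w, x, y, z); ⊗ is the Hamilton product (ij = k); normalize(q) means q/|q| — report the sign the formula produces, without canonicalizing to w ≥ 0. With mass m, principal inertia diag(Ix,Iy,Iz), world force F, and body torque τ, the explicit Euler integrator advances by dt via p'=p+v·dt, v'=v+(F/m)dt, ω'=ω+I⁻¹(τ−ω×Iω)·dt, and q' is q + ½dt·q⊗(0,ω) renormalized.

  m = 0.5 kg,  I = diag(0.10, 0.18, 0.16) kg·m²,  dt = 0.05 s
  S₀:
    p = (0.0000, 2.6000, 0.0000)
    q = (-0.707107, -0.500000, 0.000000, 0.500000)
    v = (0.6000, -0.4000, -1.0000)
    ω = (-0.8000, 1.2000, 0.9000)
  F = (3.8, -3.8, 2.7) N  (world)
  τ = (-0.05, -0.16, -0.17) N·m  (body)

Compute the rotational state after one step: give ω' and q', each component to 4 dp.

α = I⁻¹(τ − ω×Iω) = (-0.2840, -1.1289, -0.5825)
ω' = ω + α·dt = (-0.8142, 1.1436, 0.8709)
Hamilton product q⊗(0,ω) = (-0.8500000, -0.0343144, -0.7985284, -1.2363963)
updated quaternion q' = (-0.7277, -0.5004, -0.0199, 0.4687)

ω' = (-0.8142, 1.1436, 0.8709)
q' = (-0.7277, -0.5004, -0.0199, 0.4687)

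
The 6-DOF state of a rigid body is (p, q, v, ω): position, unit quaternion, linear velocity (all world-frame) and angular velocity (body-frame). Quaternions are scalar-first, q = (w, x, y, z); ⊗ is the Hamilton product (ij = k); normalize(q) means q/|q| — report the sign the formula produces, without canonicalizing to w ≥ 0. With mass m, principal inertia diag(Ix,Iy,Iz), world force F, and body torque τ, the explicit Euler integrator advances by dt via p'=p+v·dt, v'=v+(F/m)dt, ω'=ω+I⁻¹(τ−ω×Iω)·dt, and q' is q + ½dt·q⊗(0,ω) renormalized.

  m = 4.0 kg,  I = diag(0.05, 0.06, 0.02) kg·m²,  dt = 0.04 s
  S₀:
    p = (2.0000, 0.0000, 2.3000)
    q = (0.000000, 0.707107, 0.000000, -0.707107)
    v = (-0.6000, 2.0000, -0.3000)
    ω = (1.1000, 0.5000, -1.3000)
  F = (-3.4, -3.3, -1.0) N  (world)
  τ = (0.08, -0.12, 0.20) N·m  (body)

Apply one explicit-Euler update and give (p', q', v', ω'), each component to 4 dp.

gyro term ω×Iω = (0.0260, -0.0429, 0.0055)
α = I⁻¹(τ − ω×Iω) = (1.0800, -1.2850, 9.7250)
ω + α·dt = (1.1432, 0.4486, -0.9110)
Hamilton product q⊗(0,ω) = (-1.6970568, 0.3535535, 0.1414214, 0.3535535)
updated quaternion q' = (-0.0339, 0.7137, 0.0028, -0.6996)
a = (-0.8500, -0.8250, -0.2500)
p' = p + v·dt = (1.9760, 0.0800, 2.2880)
v + (F/m)dt = (-0.6340, 1.9670, -0.3100)

p' = (1.9760, 0.0800, 2.2880)
q' = (-0.0339, 0.7137, 0.0028, -0.6996)
v' = (-0.6340, 1.9670, -0.3100)
ω' = (1.1432, 0.4486, -0.9110)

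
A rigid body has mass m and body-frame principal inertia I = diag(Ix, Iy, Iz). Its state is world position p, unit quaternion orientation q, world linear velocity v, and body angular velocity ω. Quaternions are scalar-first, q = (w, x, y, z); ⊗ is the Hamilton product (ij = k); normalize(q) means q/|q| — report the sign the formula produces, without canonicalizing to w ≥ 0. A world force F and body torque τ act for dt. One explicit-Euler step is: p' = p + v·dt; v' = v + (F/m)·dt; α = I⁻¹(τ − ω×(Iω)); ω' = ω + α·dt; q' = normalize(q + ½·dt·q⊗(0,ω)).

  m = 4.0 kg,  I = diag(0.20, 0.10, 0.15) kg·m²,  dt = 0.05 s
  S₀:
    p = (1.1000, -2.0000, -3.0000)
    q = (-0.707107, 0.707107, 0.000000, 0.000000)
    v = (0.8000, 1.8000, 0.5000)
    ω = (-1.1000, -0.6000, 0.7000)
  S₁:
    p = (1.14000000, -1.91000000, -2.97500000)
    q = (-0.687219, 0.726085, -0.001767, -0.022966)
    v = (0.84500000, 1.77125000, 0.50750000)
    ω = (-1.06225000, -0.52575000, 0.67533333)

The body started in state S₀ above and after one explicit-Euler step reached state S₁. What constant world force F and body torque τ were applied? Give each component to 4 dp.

F = (3.6000, -2.3000, 0.6000)
τ = (0.1300, 0.1100, -0.1400)

velocity change Δv = (0.04500000, -0.02875000, 0.00750000)
applied force F = (3.6000, -2.3000, 0.6000)
Δω = ω₁−ω₀ = (0.03775000, 0.07425000, -0.02466667)
precession coupling = (-0.0210, -0.0385, -0.0660)
I·α + gyro = (0.1300, 0.1100, -0.1400)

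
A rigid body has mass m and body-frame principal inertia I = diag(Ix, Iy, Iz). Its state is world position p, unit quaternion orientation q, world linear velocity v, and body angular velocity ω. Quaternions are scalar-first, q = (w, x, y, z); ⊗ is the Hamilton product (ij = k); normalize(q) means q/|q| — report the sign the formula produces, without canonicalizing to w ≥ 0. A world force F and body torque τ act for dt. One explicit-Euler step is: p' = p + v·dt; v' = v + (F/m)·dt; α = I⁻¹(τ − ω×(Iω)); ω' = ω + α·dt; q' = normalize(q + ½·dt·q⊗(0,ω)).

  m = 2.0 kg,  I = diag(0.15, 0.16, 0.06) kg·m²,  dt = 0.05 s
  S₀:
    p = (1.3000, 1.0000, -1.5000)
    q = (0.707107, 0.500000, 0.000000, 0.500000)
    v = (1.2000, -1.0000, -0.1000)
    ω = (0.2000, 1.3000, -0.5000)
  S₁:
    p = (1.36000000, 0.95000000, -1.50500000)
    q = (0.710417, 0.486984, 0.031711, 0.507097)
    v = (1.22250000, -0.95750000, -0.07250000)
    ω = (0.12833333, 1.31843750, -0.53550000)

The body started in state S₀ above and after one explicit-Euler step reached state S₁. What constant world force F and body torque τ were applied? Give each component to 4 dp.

velocity change Δv = (0.02250000, 0.04250000, 0.02750000)
m·(v₁−v₀)/dt = (0.9000, 1.7000, 1.1000)
ω₁ − ω₀ = (-0.07166667, 0.01843750, -0.03550000)
applied torque τ = (-0.1500, 0.0500, -0.0400)

F = (0.9000, 1.7000, 1.1000)
τ = (-0.1500, 0.0500, -0.0400)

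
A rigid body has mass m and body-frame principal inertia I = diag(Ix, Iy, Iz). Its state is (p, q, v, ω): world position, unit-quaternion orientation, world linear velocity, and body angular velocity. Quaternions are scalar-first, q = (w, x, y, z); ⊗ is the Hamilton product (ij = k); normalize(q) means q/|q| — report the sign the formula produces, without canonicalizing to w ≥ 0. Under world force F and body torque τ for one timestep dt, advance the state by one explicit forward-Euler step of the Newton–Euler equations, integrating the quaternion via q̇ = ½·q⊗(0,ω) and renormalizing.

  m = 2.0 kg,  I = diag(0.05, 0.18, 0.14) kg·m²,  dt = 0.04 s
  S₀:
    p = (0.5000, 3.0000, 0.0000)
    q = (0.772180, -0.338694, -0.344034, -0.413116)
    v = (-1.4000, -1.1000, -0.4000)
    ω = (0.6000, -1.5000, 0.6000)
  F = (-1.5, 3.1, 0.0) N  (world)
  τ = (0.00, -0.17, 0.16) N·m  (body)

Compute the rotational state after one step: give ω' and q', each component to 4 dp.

ω' = (0.5712, -1.5306, 0.6791)
q' = (0.7704, -0.3457, -0.3679, -0.3893)

α = I⁻¹(τ − ω×Iω) = (-0.7200, -0.7644, 1.9786)
ω' = ω + α·dt = (0.5712, -1.5306, 0.6791)
q⊗(0,ω) = (-0.0649650, -0.3627864, -1.2029232, 1.1777694)
q + ½dt·q⊗(0,ω), renormalized = (0.7704, -0.3457, -0.3679, -0.3893)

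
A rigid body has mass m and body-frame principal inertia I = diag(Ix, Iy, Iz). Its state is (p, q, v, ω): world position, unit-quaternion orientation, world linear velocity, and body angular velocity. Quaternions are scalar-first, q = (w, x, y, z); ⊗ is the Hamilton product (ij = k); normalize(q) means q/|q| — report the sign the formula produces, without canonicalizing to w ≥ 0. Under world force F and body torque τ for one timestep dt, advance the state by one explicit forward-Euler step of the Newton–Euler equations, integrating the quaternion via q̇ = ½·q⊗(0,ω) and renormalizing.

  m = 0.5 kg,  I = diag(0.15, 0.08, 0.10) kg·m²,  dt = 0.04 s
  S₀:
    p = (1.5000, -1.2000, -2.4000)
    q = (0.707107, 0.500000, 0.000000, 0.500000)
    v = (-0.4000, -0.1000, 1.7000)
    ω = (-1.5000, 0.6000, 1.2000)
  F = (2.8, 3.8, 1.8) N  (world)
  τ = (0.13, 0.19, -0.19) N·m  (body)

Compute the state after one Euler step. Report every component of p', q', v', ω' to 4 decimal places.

p' = (1.4840, -1.2040, -2.3320)
q' = (0.7095, 0.4724, -0.0185, 0.5225)
v' = (-0.1760, 0.2040, 1.8440)
ω' = (-1.4692, 0.7400, 1.0988)

a = (5.6000, 7.6000, 3.6000)
p' = p + v·dt = (1.4840, -1.2040, -2.3320)
v + (F/m)dt = (-0.1760, 0.2040, 1.8440)
ω×(Iω) gyroscopic = (0.0144, -0.0900, 0.0630)
(τ − ω×Iω)/I = (0.7707, 3.5000, -2.5300)
new body rate ω' = (-1.4692, 0.7400, 1.0988)
2q̇ = q⊗(0,ω) = (0.1500000, -1.3606605, -0.9257358, 1.1485284)
q' = normalize(q + ½dt·q⊗(0,ω)) = (0.7095, 0.4724, -0.0185, 0.5225)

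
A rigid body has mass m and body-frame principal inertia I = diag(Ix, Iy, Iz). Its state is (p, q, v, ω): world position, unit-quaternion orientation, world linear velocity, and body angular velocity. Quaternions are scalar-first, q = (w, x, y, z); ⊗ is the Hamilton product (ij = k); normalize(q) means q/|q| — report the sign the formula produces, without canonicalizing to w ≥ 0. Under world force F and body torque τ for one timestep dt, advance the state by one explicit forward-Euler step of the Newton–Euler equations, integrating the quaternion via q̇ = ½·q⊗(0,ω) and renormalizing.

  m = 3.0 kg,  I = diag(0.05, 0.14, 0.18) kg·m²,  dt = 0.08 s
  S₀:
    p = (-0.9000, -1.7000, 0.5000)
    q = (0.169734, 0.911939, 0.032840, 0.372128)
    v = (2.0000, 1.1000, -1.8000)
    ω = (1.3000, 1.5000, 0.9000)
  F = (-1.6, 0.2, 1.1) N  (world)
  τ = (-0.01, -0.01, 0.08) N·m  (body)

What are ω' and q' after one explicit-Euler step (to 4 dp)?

precession coupling ω×(Iω) = (0.0540, -0.1521, 0.1755)
(τ − ω×Iω)/I = (-1.2800, 1.0150, -0.5306)
ω + α·dt = (1.1976, 1.5812, 0.8576)
Hamilton product q⊗(0,ω) = (-1.5696959, -0.3079818, -0.0823777, 1.4779771)
q + ½dt·q⊗(0,ω), renormalized = (0.1065, 0.8962, 0.0294, 0.4296)

ω' = (1.1976, 1.5812, 0.8576)
q' = (0.1065, 0.8962, 0.0294, 0.4296)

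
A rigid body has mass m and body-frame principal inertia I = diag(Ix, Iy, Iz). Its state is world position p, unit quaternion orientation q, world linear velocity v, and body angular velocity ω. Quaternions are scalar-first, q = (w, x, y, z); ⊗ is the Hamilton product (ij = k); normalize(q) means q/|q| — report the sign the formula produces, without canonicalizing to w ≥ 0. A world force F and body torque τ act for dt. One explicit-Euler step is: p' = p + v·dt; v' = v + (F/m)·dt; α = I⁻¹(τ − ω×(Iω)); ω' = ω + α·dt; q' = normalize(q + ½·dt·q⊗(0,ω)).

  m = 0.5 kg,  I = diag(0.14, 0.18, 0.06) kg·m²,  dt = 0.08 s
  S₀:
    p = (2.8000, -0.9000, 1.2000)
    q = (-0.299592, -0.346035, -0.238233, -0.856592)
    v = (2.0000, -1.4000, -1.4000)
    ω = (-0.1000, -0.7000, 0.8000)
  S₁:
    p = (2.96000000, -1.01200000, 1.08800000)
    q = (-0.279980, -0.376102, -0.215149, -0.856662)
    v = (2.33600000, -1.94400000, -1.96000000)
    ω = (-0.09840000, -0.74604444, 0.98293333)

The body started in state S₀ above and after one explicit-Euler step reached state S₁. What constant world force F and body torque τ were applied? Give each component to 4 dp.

Δv = v₁−v₀ = (0.33600000, -0.54400000, -0.56000000)
F = m·Δv/dt = (2.1000, -3.4000, -3.5000)
rate change Δω = (0.00160000, -0.04604444, 0.18293333)
τ = I·(Δω/dt) + ω₀×(Iω₀) = (0.0700, -0.1100, 0.1400)

F = (2.1000, -3.4000, -3.5000)
τ = (0.0700, -0.1100, 0.1400)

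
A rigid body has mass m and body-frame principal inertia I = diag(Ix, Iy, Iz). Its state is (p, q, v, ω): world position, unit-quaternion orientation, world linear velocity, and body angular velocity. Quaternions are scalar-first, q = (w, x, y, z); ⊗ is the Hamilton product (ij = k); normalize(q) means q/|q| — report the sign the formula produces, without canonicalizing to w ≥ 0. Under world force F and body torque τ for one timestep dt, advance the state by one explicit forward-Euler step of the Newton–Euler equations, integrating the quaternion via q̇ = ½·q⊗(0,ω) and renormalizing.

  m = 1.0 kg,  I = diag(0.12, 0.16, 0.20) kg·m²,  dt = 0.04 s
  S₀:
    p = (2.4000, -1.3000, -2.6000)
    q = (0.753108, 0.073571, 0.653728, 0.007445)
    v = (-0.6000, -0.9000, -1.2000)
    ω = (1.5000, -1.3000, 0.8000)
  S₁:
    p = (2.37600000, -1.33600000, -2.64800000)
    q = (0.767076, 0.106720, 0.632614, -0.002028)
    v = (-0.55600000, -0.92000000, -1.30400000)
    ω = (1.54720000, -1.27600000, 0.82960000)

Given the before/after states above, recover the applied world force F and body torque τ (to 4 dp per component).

rate change Δω = (0.04720000, 0.02400000, 0.02960000)
gyro term ω₀×Iω₀ = (-0.0416, -0.0960, -0.0780)
applied torque τ = (0.1000, 0.0000, 0.0700)
Δv = v₁−v₀ = (0.04400000, -0.02000000, -0.10400000)
F = m·Δv/dt = (1.1000, -0.5000, -2.6000)

F = (1.1000, -0.5000, -2.6000)
τ = (0.1000, 0.0000, 0.0700)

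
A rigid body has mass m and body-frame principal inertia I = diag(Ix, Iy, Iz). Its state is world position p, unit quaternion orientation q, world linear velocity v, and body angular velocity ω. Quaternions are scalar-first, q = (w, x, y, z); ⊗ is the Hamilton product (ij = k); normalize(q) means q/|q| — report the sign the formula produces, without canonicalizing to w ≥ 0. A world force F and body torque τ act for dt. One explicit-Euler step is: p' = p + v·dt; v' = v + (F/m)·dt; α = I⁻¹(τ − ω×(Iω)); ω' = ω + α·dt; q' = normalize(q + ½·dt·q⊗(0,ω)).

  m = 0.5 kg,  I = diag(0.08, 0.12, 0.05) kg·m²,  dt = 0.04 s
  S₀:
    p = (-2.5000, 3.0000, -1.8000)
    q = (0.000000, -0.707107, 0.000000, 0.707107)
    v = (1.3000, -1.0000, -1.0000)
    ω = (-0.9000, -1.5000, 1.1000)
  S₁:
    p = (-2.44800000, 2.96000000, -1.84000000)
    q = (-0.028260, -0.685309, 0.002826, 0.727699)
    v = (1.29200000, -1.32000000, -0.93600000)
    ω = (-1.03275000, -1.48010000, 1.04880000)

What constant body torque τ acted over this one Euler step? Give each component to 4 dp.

τ = (-0.1500, 0.0300, -0.0100)

rate change Δω = (-0.13275000, 0.01990000, -0.05120000)
applied torque τ = (-0.1500, 0.0300, -0.0100)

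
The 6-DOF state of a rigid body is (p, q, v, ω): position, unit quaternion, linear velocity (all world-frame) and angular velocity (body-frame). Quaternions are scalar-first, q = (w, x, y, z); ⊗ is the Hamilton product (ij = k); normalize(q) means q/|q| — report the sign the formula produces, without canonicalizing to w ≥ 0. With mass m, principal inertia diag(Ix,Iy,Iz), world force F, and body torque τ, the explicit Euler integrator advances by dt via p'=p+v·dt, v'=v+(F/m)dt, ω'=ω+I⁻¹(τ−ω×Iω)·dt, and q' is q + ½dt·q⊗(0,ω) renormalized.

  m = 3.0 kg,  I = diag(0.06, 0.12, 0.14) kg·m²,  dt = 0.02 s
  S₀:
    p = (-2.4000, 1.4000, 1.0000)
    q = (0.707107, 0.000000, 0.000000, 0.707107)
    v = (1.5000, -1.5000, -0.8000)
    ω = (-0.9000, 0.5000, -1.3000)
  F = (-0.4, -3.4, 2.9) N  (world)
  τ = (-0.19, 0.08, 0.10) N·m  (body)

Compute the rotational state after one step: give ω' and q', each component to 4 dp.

gyro term ω×Iω = (-0.0130, -0.0936, -0.0270)
angular accel α = (-2.9500, 1.4467, 0.9071)
new body rate ω' = (-0.9590, 0.5289, -1.2819)
Hamilton product q⊗(0,ω) = (0.9192391, -0.9899498, -0.2828428, -0.9192391)
q + ½dt·q⊗(0,ω), renormalized = (0.7162, -0.0099, -0.0028, 0.6978)

ω' = (-0.9590, 0.5289, -1.2819)
q' = (0.7162, -0.0099, -0.0028, 0.6978)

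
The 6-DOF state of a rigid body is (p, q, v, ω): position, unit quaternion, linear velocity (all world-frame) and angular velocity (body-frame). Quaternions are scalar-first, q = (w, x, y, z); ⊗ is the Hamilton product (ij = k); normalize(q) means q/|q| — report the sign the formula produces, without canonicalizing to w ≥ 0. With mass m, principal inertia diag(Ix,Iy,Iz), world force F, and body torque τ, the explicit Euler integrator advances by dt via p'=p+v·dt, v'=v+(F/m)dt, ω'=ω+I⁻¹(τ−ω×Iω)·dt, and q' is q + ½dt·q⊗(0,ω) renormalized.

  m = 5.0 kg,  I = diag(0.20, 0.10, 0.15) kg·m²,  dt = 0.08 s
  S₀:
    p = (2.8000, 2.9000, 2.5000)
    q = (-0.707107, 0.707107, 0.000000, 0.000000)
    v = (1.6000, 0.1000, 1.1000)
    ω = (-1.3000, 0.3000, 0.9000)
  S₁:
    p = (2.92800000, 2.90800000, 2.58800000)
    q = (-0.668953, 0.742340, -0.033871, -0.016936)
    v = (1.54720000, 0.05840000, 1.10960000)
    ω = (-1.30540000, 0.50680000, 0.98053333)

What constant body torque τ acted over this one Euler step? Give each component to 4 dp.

τ = (0.0000, 0.2000, 0.1900)

ω₁ − ω₀ = (-0.00540000, 0.20680000, 0.08053333)
I·α + gyro = (0.0000, 0.2000, 0.1900)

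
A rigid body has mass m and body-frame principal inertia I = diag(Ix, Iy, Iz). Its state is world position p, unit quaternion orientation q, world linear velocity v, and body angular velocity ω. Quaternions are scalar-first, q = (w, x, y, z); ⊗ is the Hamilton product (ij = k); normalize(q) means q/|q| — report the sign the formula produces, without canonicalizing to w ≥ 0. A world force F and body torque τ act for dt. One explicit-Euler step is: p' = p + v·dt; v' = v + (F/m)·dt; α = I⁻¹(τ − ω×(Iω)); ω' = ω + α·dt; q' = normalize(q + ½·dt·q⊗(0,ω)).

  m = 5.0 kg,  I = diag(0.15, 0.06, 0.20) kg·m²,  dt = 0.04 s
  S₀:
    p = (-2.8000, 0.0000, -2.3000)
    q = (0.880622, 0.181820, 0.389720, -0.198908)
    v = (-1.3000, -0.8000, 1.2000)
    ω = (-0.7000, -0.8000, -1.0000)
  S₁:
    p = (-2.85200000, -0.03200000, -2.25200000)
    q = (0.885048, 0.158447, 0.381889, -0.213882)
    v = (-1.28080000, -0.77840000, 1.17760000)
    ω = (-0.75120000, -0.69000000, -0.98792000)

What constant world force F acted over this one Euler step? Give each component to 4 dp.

Δv = v₁−v₀ = (0.01920000, 0.02160000, -0.02240000)
applied force F = (2.4000, 2.7000, -2.8000)

F = (2.4000, 2.7000, -2.8000)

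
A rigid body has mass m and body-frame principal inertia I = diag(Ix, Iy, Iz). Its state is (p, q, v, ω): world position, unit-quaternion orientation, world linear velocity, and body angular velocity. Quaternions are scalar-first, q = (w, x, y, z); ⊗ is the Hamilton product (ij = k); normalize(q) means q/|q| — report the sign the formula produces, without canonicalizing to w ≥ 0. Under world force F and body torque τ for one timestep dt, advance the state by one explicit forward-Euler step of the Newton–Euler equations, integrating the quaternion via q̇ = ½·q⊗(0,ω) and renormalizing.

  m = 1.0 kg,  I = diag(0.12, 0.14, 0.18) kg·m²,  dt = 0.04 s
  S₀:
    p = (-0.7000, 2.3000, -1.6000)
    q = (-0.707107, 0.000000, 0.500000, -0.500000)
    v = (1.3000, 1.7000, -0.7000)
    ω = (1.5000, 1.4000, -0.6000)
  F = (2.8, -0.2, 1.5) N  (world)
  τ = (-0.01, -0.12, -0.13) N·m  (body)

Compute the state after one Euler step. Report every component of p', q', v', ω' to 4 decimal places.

p' = (-0.6480, 2.3680, -1.6280)
q' = (-0.7264, -0.0132, 0.4648, -0.5061)
v' = (1.4120, 1.6920, -0.6400)
ω' = (1.5079, 1.3503, -0.6382)

new position p' = (-0.6480, 2.3680, -1.6280)
new velocity v' = (1.4120, 1.6920, -0.6400)
angular accel α = (0.1967, -1.2429, -0.9556)
ω + α·dt = (1.5079, 1.3503, -0.6382)
2q̇ = q⊗(0,ω) = (-1.0000000, -0.6606605, -1.7399498, -0.3257358)
q + ½dt·q⊗(0,ω), renormalized = (-0.7264, -0.0132, 0.4648, -0.5061)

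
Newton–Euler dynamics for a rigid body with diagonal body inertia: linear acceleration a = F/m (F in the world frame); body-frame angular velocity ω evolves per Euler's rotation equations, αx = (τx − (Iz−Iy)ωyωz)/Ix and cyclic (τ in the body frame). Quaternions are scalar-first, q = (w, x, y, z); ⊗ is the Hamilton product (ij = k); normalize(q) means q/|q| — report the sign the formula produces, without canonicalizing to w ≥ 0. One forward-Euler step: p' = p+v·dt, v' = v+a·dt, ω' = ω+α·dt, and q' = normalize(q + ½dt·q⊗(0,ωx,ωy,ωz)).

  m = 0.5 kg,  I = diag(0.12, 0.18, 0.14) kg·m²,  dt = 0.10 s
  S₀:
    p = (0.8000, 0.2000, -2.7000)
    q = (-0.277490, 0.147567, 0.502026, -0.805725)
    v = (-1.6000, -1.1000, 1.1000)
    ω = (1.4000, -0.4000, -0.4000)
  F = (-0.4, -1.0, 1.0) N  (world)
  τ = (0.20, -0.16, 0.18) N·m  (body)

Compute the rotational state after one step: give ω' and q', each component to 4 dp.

ω' = (1.5720, -0.4951, -0.2474)
q' = (-0.2931, 0.1017, 0.4528, -0.8359)

α = I⁻¹(τ − ω×Iω) = (1.7200, -0.9511, 1.5257)
ω' = ω + α·dt = (1.5720, -0.4951, -0.2474)
Hamilton product q⊗(0,ω) = (-0.3280734, -0.9115864, -0.9579922, -0.6508672)
updated quaternion q' = (-0.2931, 0.1017, 0.4528, -0.8359)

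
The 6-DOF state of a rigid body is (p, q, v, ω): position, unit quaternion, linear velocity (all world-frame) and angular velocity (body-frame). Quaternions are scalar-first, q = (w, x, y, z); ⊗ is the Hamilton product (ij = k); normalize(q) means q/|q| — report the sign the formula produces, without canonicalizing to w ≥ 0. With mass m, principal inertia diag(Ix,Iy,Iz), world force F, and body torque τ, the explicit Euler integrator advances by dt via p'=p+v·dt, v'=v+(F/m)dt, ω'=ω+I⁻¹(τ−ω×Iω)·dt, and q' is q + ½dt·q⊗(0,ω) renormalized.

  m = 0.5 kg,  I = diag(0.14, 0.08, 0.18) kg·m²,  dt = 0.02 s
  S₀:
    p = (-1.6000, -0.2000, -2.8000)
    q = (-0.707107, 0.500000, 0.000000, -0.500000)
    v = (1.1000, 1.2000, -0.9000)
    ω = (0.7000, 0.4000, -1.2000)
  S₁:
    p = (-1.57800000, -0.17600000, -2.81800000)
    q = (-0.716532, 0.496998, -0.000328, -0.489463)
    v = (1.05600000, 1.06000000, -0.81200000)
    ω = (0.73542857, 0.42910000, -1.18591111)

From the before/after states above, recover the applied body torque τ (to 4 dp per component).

rate change Δω = (0.03542857, 0.02910000, 0.01408889)
I·α + gyro = (0.2000, 0.1500, 0.1100)

τ = (0.2000, 0.1500, 0.1100)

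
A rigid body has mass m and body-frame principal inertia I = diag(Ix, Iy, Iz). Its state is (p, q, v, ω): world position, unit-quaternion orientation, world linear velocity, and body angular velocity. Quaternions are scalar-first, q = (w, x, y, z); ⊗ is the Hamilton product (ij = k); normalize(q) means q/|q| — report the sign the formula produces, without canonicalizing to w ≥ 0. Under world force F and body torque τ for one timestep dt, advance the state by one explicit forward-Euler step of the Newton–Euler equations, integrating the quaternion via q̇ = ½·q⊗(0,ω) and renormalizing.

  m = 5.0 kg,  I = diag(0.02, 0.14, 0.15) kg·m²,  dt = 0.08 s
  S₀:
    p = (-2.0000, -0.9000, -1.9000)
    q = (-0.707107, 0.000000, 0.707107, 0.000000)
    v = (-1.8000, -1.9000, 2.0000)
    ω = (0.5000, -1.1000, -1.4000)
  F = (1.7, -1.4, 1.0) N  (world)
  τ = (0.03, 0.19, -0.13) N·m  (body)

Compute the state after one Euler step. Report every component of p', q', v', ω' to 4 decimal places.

angular accel α = (0.7300, 0.7071, -0.4267)
new body rate ω' = (0.5584, -1.0434, -1.4341)
2q̇ = q⊗(0,ω) = (0.7778177, -1.3435033, 0.7778177, 0.6363963)
q + ½dt·q⊗(0,ω), renormalized = (-0.6742, -0.0536, 0.7362, 0.0254)
a = F/m = (0.3400, -0.2800, 0.2000)
p' = p + v·dt = (-2.1440, -1.0520, -1.7400)
v' = v + a·dt = (-1.7728, -1.9224, 2.0160)

p' = (-2.1440, -1.0520, -1.7400)
q' = (-0.6742, -0.0536, 0.7362, 0.0254)
v' = (-1.7728, -1.9224, 2.0160)
ω' = (0.5584, -1.0434, -1.4341)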